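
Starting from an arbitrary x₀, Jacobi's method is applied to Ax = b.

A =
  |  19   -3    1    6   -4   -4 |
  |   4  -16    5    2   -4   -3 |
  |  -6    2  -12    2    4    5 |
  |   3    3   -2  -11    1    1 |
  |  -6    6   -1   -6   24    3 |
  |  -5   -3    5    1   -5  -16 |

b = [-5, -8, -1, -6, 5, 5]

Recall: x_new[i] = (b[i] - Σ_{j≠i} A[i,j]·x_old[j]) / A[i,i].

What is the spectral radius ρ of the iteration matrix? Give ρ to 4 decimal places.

Diagonal D = diag(19, -16, -12, -11, 24, -16); L, U strict lower/upper.
Jacobi T = -D⁻¹(L+U): T[0,2] = -(1)/(19) = -0.0526; T[0,0] = 0.
  T[0,:] = [+0.0000, +0.1579, -0.0526, -0.3158, +0.2105, +0.2105]
  T[1,:] = [+0.2500, +0.0000, +0.3125, +0.1250, -0.2500, -0.1875]
  T[2,:] = [-0.5000, +0.1667, +0.0000, +0.1667, +0.3333, +0.4167]
  T[3,:] = [+0.2727, +0.2727, -0.1818, +0.0000, +0.0909, +0.0909]
  T[4,:] = [+0.2500, -0.2500, +0.0417, +0.2500, +0.0000, -0.1250]
  T[5,:] = [-0.3125, -0.1875, +0.3125, +0.0625, -0.3125, +0.0000]
|λ(T)| sorted: 0.8888, 0.4007, 0.4007, 0.3550, 0.1925, 0.1925.
spectral radius ρ = 0.8888; 0.8888 < 1 ⇒ converges.

0.8888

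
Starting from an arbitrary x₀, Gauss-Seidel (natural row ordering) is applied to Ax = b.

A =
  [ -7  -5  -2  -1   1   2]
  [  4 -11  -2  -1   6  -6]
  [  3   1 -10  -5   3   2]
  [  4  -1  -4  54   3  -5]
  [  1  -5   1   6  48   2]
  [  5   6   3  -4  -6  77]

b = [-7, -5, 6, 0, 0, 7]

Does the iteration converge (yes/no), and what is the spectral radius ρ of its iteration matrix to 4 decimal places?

yes, ρ = 0.4061

Diagonal D = diag(-7, -11, -10, 54, 48, 77); L, U strict lower/upper.
GS T = -(D+L)⁻¹U: row 0 first, T[0,3] = -(-1)/(-7) = -0.1429; later rows by forward substitution.
  T[0,:] = [+0.0000  -0.7143  -0.2857  -0.1429  +0.1429  +0.2857]
  T[1,:] = [+0.0000  -0.2597  -0.2857  -0.1429  +0.5974  -0.4416]
  T[2,:] = [+0.0000  -0.2403  -0.1143  -0.5571  +0.4026  +0.2416]
  T[3,:] = [+0.0000  +0.0303  +0.0074  -0.0333  -0.0253  +0.0811]
  T[4,:] = [+0.0000  -0.0110  -0.0224  +0.0039  +0.0540  -0.1088]
  T[5,:] = [+0.0000  +0.0767  +0.0439  +0.0407  -0.0686  +0.0022]
moduli |λ_i(T)| = 0.4061, 0.1131, 0.1131, 0.0927, 0.0202, 0.0000.
ρ(T) = max|λ| = 0.4061; 0.4061 < 1: convergent.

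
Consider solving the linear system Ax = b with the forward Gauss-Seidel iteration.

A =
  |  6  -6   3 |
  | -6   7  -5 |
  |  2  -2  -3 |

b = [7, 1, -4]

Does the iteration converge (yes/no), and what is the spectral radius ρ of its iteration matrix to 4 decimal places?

yes, ρ = 0.8766

Let D = diag(6, 7, -3); L, U the strict triangles.
GS T = -(D+L)⁻¹U: row 0 first, T[0,1] = -(-6)/(6) = +1.0000; later rows by forward substitution.
  T[0,:] = [+0.0000  +1.0000  -0.5000]
  T[1,:] = [+0.0000  +0.8571  +0.2857]
  T[2,:] = [+0.0000  +0.0952  -0.5238]
moduli |λ_i(T)| = 0.8766, 0.5432, 0.0000.
spectral radius ρ = 0.8766; 0.8766 < 1: convergent.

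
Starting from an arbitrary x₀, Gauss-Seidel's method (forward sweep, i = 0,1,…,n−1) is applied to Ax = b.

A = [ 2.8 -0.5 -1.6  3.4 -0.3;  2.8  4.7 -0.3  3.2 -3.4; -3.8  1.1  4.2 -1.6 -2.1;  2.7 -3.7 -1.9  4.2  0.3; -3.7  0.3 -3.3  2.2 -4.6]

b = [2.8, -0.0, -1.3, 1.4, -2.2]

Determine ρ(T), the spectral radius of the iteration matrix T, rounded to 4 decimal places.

1.2385

Let D = diag(2.8, 4.7, 4.2, 4.2, -4.6); L, U the strict triangles.
GS T = -(D+L)⁻¹U: row 0 first, T[0,2] = -(-1.6)/(2.8) = +0.5714; later rows by forward substitution.
  T[0,:] = [+0.0000 +0.1786 +0.5714 -1.2143 +0.1071]
  T[1,:] = [+0.0000 -0.1064 -0.2766 +0.0426 +0.6596]
  T[2,:] = [+0.0000 +0.1894 +0.5894 -0.7288 +0.4242]
  T[3,:] = [+0.0000 -0.1228 -0.3444 +0.4884 +0.6326]
  T[4,:] = [+0.0000 -0.3452 -1.0652 +1.7359 -0.0449]
|roots of det(T-λI)|: 1.2385, 0.5036, 0.1896, 0.0021, 0.0000.
spectral radius ρ = 1.2385; 1.2385 > 1, so it fails to converge.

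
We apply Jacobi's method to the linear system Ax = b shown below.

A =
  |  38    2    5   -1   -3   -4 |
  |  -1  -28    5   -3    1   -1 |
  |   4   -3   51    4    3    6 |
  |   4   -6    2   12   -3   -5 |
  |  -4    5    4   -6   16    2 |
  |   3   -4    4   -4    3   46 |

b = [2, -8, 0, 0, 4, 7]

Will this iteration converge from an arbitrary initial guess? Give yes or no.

Diagonal D = diag(38, -28, 51, 12, 16, 46); L, U strict lower/upper.
T_J = -D⁻¹(L+U): T[2,3] = -(4)/(51) = -0.0784; T[2,2] = 0.
  T[0,:] = [+0.0000 -0.0526 -0.1316 +0.0263 +0.0789 +0.1053]
  T[1,:] = [-0.0357 +0.0000 +0.1786 -0.1071 +0.0357 -0.0357]
  T[2,:] = [-0.0784 +0.0588 +0.0000 -0.0784 -0.0588 -0.1176]
  T[3,:] = [-0.3333 +0.5000 -0.1667 +0.0000 +0.2500 +0.4167]
  T[4,:] = [+0.2500 -0.3125 -0.2500 +0.3750 +0.0000 -0.1250]
  T[5,:] = [-0.0652 +0.0870 -0.0870 +0.0870 -0.0652 +0.0000]
|roots of det(T-λI)|: 0.3660, 0.2255, 0.2030, 0.2030, 0.1746, 0.0517.
ρ = 0.3660; 0.3660 < 1: convergent.

yes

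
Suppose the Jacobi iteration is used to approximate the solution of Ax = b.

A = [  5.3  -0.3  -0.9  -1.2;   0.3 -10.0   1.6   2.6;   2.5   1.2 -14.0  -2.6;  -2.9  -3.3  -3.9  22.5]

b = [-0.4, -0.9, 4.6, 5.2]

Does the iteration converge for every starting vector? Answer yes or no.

yes

Let D = diag(5.3, -10, -14, 22.5); L, U the strict triangles.
T_J = -D⁻¹(L+U): T[1,3] = -(2.6)/(-10) = +0.2600; T[1,1] = 0.
  T[0,:] = [+0.0000, +0.0566, +0.1698, +0.2264]
  T[1,:] = [+0.0300, +0.0000, +0.1600, +0.2600]
  T[2,:] = [+0.1786, +0.0857, +0.0000, -0.1857]
  T[3,:] = [+0.1289, +0.1467, +0.1733, +0.0000]
|eigenvalues of T|: 0.3240, 0.2251, 0.0736, 0.0252.
spectral radius ρ = 0.3240; 0.3240 < 1, so it converges for any x₀.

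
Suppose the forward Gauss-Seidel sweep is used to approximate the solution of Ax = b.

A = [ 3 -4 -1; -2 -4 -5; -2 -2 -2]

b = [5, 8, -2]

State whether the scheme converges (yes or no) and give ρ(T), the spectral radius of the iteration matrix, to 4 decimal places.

A = D + L + U where D = diag(3, -4, -2).
GS T = -(D+L)⁻¹U: row 0 first, T[0,2] = -(-1)/(3) = +0.3333; later rows by forward substitution.
  T[0,:] = [+0.0000  +1.3333  +0.3333]
  T[1,:] = [+0.0000  -0.6667  -1.4167]
  T[2,:] = [+0.0000  -0.6667  +1.0833]
moduli |λ_i(T)| = 1.5160, 1.0994, 0.0000.
ρ(T) = max|λ| = 1.5160; 1.5160 > 1 ⇒ diverges.

no, ρ = 1.5160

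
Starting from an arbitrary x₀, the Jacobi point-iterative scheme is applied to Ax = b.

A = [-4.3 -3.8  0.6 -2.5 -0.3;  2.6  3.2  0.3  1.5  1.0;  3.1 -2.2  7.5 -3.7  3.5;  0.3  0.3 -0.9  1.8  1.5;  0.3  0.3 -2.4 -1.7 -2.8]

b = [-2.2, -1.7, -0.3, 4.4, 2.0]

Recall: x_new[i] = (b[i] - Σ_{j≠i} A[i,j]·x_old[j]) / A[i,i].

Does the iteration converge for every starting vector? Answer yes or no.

no

Diagonal D = diag(-4.3, 3.2, 7.5, 1.8, -2.8); L, U strict lower/upper.
Jacobi: T = -D⁻¹(L+U), T[2,4] = -(3.5)/(7.5) = -0.4667; T[2,2] = 0.
  T[0,:] = [+0.0000, -0.8837, +0.1395, -0.5814, -0.0698]
  T[1,:] = [-0.8125, +0.0000, -0.0938, -0.4688, -0.3125]
  T[2,:] = [-0.4133, +0.2933, +0.0000, +0.4933, -0.4667]
  T[3,:] = [-0.1667, -0.1667, +0.5000, +0.0000, -0.8333]
  T[4,:] = [+0.1071, +0.1071, -0.8571, -0.6071, +0.0000]
moduli |λ_i(T)| = 1.3216, 0.9949, 0.7314, 0.5921, 0.4660.
ρ = 1.3216; 1.3216 > 1 ⇒ diverges.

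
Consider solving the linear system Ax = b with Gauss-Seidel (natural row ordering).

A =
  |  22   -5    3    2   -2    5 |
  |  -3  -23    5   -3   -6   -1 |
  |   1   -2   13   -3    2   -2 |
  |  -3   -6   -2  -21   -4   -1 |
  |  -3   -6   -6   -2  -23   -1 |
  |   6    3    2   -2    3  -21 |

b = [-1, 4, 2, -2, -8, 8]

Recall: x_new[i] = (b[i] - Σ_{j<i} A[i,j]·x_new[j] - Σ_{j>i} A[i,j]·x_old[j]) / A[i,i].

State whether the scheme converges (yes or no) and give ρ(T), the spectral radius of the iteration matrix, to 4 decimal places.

yes, ρ = 0.2326

Diagonal D = diag(22, -23, 13, -21, -23, -21); L, U strict lower/upper.
Gauss-Seidel: T = -(D+L)⁻¹U, row 0 first, T[0,3] = -(2)/(22) = -0.0909; later rows by forward substitution.
  T[0,:] = [+0.0000 +0.2273 -0.1364 -0.0909 +0.0909 -0.2273]
  T[1,:] = [+0.0000 -0.0296 +0.2352 -0.1186 -0.2727 -0.0138]
  T[2,:] = [+0.0000 -0.0220 +0.0467 +0.2195 -0.2028 +0.1692]
  T[3,:] = [+0.0000 -0.0219 -0.0522 +0.0260 -0.1062 -0.0273]
  T[4,:] = [+0.0000 -0.0143 -0.0512 -0.0167 +0.1214 -0.0520]
  T[5,:] = [+0.0000 +0.0586 -0.0033 -0.0269 -0.0048 -0.0556]
|eigenvalues of T|: 0.2326, 0.1218, 0.1218, 0.0884, 0.0884, 0.0000.
ρ = 0.2326; 0.2326 < 1, so it converges for any x₀.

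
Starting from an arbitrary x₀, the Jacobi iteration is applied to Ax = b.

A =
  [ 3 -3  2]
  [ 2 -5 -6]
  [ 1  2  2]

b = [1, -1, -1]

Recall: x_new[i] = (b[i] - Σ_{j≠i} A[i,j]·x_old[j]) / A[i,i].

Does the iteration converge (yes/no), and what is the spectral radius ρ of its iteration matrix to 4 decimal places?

Diagonal D = diag(3, -5, 2); L, U strict lower/upper.
Jacobi: T = -D⁻¹(L+U), T[1,0] = -(2)/(-5) = +0.4000; T[1,1] = 0.
  T[0,:] = [+0.0000  +1.0000  -0.6667]
  T[1,:] = [+0.4000  +0.0000  -1.2000]
  T[2,:] = [-0.5000  -1.0000  +0.0000]
eigenvalue magnitudes: 1.5758, 1.0541, 0.5217.
ρ = 1.5758; 1.5758 > 1 ⇒ diverges.

no, ρ = 1.5758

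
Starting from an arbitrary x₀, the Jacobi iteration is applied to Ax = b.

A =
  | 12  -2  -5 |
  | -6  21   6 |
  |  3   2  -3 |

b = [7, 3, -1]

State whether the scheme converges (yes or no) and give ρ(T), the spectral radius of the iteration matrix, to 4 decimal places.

Diagonal D = diag(12, 21, -3); L, U strict lower/upper.
T_J = -D⁻¹(L+U): T[1,2] = -(6)/(21) = -0.2857; T[1,1] = 0.
  T[0,:] = [+0.0000  +0.1667  +0.4167]
  T[1,:] = [+0.2857  +0.0000  -0.2857]
  T[2,:] = [+1.0000  +0.6667  +0.0000]
|λ(T)| sorted: 0.5737, 0.4510, 0.1227.
ρ = 0.5737; 0.5737 < 1 ⇒ converges.

yes, ρ = 0.5737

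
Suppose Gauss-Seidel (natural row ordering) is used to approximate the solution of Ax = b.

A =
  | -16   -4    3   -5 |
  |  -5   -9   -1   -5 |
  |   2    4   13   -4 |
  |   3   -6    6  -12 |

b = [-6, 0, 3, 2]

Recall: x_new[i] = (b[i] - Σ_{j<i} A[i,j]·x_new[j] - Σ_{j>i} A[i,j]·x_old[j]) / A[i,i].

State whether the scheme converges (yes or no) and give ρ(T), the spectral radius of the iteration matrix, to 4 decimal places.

Split A = D + L + U, D = diag(-16, -9, 13, -12).
GS T = -(D+L)⁻¹U: row 0 first, T[0,3] = -(-5)/(-16) = -0.3125; later rows by forward substitution.
  T[0,:] = [+0.0000, -0.2500, +0.1875, -0.3125]
  T[1,:] = [+0.0000, +0.1389, -0.2153, -0.3819]
  T[2,:] = [+0.0000, -0.0043, +0.0374, +0.4733]
  T[3,:] = [+0.0000, -0.1341, +0.1732, +0.3495]
|λ(T)| sorted: 0.6367, 0.0579, 0.0579, 0.0000.
ρ = 0.6367; 0.6367 < 1, so it converges for any x₀.

yes, ρ = 0.6367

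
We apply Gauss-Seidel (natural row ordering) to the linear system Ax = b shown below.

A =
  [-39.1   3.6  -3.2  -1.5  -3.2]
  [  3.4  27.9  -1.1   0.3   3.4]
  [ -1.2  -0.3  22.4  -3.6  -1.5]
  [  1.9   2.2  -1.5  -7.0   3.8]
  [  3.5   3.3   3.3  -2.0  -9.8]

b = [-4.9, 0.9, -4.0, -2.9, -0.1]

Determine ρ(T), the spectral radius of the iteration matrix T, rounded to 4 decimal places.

0.2574

Write A = D+L+U with D = diag(-39.1, 27.9, 22.4, -7, -9.8).
T_GS = -(D+L)⁻¹U: row 0 first, T[0,1] = -(3.6)/(-39.1) = +0.0921; later rows by forward substitution.
  T[0,:] = [+0.0000, +0.0921, -0.0818, -0.0384, -0.0818]
  T[1,:] = [+0.0000, -0.0112, +0.0494, -0.0061, -0.1119]
  T[2,:] = [+0.0000, +0.0048, -0.0037, +0.1586, +0.0611]
  T[3,:] = [+0.0000, +0.0204, -0.0059, -0.0463, +0.4724]
  T[4,:] = [+0.0000, +0.0265, -0.0126, +0.0471, -0.1427]
|λ(T)| sorted: 0.2574, 0.0806, 0.0806, 0.0676, 0.0000.
spectral radius ρ = 0.2574; 0.2574 < 1: convergent.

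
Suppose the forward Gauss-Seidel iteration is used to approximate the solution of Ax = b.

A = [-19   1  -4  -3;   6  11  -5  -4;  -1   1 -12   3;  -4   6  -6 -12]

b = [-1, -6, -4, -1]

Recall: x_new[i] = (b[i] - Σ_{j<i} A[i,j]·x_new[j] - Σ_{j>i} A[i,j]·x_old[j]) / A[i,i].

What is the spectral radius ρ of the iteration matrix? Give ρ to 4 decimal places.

Write A = D+L+U with D = diag(-19, 11, -12, -12).
Gauss-Seidel: T = -(D+L)⁻¹U, row 0 first, T[0,1] = -(1)/(-19) = +0.0526; later rows by forward substitution.
  T[0,:] = [+0.0000  +0.0526  -0.2105  -0.1579]
  T[1,:] = [+0.0000  -0.0287  +0.5694  +0.4498]
  T[2,:] = [+0.0000  -0.0068  +0.0650  +0.3006]
  T[3,:] = [+0.0000  -0.0285  +0.3224  +0.1272]
|eigenvalues of T|: 0.3622, 0.2234, 0.0246, 0.0000.
ρ(T) = max|λ| = 0.3622; 0.3622 < 1, so it converges for any x₀.

0.3622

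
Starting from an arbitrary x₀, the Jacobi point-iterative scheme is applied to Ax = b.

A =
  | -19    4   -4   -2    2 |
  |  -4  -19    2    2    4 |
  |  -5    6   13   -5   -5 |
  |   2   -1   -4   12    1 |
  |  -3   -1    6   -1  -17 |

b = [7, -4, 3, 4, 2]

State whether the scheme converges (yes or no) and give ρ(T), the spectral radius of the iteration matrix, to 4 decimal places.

Let D = diag(-19, -19, 13, 12, -17); L, U the strict triangles.
T_J = -D⁻¹(L+U): T[4,0] = -(-3)/(-17) = -0.1765; T[4,4] = 0.
  T[0,:] = [+0.0000, +0.2105, -0.2105, -0.1053, +0.1053]
  T[1,:] = [-0.2105, +0.0000, +0.1053, +0.1053, +0.2105]
  T[2,:] = [+0.3846, -0.4615, +0.0000, +0.3846, +0.3846]
  T[3,:] = [-0.1667, +0.0833, +0.3333, +0.0000, -0.0833]
  T[4,:] = [-0.1765, -0.0588, +0.3529, -0.0588, +0.0000]
|eigenvalues of T|: 0.5316, 0.3090, 0.3090, 0.1912, 0.1912.
ρ(T) = max|λ| = 0.5316; 0.5316 < 1: convergent.

yes, ρ = 0.5316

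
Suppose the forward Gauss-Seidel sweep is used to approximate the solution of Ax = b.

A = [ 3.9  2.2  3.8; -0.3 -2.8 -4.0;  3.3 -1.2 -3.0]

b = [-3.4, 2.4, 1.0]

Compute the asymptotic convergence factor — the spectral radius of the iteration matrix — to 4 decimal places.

A = D + L + U where D = diag(3.9, -2.8, -3).
Gauss-Seidel: T = -(D+L)⁻¹U, row 0 first, T[0,2] = -(3.8)/(3.9) = -0.9744; later rows by forward substitution.
  T[0,:] = [+0.0000 -0.5641 -0.9744]
  T[1,:] = [+0.0000 +0.0604 -1.3242]
  T[2,:] = [+0.0000 -0.6447 -0.5421]
|roots of det(T-λI)|: 1.2127, 0.7310, 0.0000.
spectral radius ρ = 1.2127; 1.2127 > 1 ⇒ diverges.

1.2127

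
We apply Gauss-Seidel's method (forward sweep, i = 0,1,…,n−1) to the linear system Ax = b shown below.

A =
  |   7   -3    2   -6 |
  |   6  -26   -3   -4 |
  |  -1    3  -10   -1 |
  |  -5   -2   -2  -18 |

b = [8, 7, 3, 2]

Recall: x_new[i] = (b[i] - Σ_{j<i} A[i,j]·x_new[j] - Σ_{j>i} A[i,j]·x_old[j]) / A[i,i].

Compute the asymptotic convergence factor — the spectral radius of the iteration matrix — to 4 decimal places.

Split A = D + L + U, D = diag(7, -26, -10, -18).
GS T = -(D+L)⁻¹U: row 0 first, T[0,2] = -(2)/(7) = -0.2857; later rows by forward substitution.
  T[0,:] = [+0.0000  +0.4286  -0.2857  +0.8571]
  T[1,:] = [+0.0000  +0.0989  -0.1813  +0.0440]
  T[2,:] = [+0.0000  -0.0132  -0.0258  -0.1725]
  T[3,:] = [+0.0000  -0.1286  +0.1024  -0.2238]
|roots of det(T-λI)|: 0.1814, 0.0870, 0.0870, 0.0000.
ρ(T) = max|λ| = 0.1814; 0.1814 < 1 ⇒ converges.

0.1814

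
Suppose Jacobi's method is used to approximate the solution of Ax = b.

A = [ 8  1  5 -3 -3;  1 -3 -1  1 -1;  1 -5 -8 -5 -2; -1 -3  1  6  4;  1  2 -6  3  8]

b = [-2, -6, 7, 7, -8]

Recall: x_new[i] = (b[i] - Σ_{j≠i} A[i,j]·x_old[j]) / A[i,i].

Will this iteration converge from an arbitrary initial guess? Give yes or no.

A = D + L + U where D = diag(8, -3, -8, 6, 8).
Jacobi T = -D⁻¹(L+U): T[1,4] = -(-1)/(-3) = -0.3333; T[1,1] = 0.
  T[0,:] = [+0.0000 -0.1250 -0.6250 +0.3750 +0.3750]
  T[1,:] = [+0.3333 +0.0000 -0.3333 +0.3333 -0.3333]
  T[2,:] = [+0.1250 -0.6250 +0.0000 -0.6250 -0.2500]
  T[3,:] = [+0.1667 +0.5000 -0.1667 +0.0000 -0.6667]
  T[4,:] = [-0.1250 -0.2500 +0.7500 -0.3750 +0.0000]
|eigenvalues of T|: 1.2096, 0.8047, 0.8047, 0.2532, 0.0585.
spectral radius ρ = 1.2096; 1.2096 > 1: divergent.

no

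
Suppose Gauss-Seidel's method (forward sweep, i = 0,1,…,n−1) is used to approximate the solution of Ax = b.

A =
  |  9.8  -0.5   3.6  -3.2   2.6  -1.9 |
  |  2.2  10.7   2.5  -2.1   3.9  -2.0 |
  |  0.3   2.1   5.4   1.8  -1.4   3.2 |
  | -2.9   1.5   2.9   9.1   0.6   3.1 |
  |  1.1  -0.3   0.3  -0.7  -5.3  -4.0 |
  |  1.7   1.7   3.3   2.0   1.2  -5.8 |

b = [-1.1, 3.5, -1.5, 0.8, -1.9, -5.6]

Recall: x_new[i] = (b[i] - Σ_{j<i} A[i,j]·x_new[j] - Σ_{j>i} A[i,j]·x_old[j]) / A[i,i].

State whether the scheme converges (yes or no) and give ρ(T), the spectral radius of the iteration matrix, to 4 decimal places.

Write A = D+L+U with D = diag(9.8, 10.7, 5.4, 9.1, -5.3, -5.8).
T_GS = -(D+L)⁻¹U: row 0 first, T[0,4] = -(2.6)/(9.8) = -0.2653; later rows by forward substitution.
  T[0,:] = [+0.0000  +0.0510  -0.3673  +0.3265  -0.2653  +0.1939]
  T[1,:] = [+0.0000  -0.0105  -0.1581  +0.1291  -0.3099  +0.1471]
  T[2,:] = [+0.0000  +0.0012  +0.0819  -0.4017  +0.3945  -0.6606]
  T[3,:] = [+0.0000  +0.0176  -0.1171  +0.2108  -0.2251  -0.0926]
  T[4,:] = [+0.0000  +0.0089  -0.0472  +0.0099  +0.0145  -0.7480]
  T[5,:] = [+0.0000  +0.0205  -0.1576  -0.0203  -0.0188  -0.4626]
|eigenvalues of T|: 0.5780, 0.4768, 0.0788, 0.0517, 0.0517, 0.0000.
ρ(T) = max|λ| = 0.5780; 0.5780 < 1, so it converges for any x₀.

yes, ρ = 0.5780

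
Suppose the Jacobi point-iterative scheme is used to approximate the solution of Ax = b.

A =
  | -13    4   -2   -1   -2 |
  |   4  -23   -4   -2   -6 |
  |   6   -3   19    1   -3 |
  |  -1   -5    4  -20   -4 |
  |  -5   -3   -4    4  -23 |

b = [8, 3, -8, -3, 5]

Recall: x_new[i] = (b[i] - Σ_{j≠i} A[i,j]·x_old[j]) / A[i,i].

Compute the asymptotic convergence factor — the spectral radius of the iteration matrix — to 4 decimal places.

Write A = D+L+U with D = diag(-13, -23, 19, -20, -23).
Jacobi: T = -D⁻¹(L+U), T[0,4] = -(-2)/(-13) = -0.1538; T[0,0] = 0.
  T[0,:] = [+0.0000  +0.3077  -0.1538  -0.0769  -0.1538]
  T[1,:] = [+0.1739  +0.0000  -0.1739  -0.0870  -0.2609]
  T[2,:] = [-0.3158  +0.1579  +0.0000  -0.0526  +0.1579]
  T[3,:] = [-0.0500  -0.2500  +0.2000  +0.0000  -0.2000]
  T[4,:] = [-0.2174  -0.1304  -0.1739  +0.1739  +0.0000]
moduli |λ_i(T)| = 0.5064, 0.2863, 0.2863, 0.2119, 0.2119.
ρ(T) = max|λ| = 0.5064; 0.5064 < 1, so it converges for any x₀.

0.5064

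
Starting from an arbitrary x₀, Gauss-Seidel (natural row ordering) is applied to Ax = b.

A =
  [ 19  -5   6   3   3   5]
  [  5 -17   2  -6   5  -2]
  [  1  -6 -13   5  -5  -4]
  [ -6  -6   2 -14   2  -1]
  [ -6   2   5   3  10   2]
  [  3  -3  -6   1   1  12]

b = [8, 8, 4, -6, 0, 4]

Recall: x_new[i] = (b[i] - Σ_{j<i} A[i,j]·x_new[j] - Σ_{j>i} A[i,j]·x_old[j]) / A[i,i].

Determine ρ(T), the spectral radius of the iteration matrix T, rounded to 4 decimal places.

0.7569

Split A = D + L + U, D = diag(19, -17, -13, -14, 10, 12).
Gauss-Seidel: T = -(D+L)⁻¹U, row 0 first, T[0,5] = -(5)/(19) = -0.2632; later rows by forward substitution.
  T[0,:] = [+0.0000  +0.2632  -0.3158  -0.1579  -0.1579  -0.2632]
  T[1,:] = [+0.0000  +0.0774  +0.0248  -0.3994  +0.2477  -0.1950]
  T[2,:] = [+0.0000  -0.0155  -0.0357  +0.5568  -0.5111  -0.2379]
  T[3,:] = [+0.0000  -0.1482  +0.1196  +0.3184  +0.0314  +0.0910]
  T[4,:] = [+0.0000  +0.1946  -0.2125  -0.3888  +0.1019  -0.2272]
  T[5,:] = [+0.0000  -0.0580  +0.0750  +0.2239  -0.1652  -0.0906]
|eigenvalues of T|: 0.7569, 0.4153, 0.1131, 0.1059, 0.0226, 0.0000.
ρ = 0.7569; 0.7569 < 1, so it converges for any x₀.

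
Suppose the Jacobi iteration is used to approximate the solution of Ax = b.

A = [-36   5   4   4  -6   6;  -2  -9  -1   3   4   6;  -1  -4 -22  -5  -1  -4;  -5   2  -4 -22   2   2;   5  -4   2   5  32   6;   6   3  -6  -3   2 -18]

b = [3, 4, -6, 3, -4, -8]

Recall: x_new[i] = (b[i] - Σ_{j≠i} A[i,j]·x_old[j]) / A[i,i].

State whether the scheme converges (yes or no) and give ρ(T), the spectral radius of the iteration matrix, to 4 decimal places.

Split A = D + L + U, D = diag(-36, -9, -22, -22, 32, -18).
Jacobi: T = -D⁻¹(L+U), T[3,4] = -(2)/(-22) = +0.0909; T[3,3] = 0.
  T[0,:] = [+0.0000  +0.1389  +0.1111  +0.1111  -0.1667  +0.1667]
  T[1,:] = [-0.2222  +0.0000  -0.1111  +0.3333  +0.4444  +0.6667]
  T[2,:] = [-0.0455  -0.1818  +0.0000  -0.2273  -0.0455  -0.1818]
  T[3,:] = [-0.2273  +0.0909  -0.1818  +0.0000  +0.0909  +0.0909]
  T[4,:] = [-0.1562  +0.1250  -0.0625  -0.1562  +0.0000  -0.1875]
  T[5,:] = [+0.3333  +0.1667  -0.3333  -0.1667  +0.1111  +0.0000]
moduli |λ_i(T)| = 0.5717, 0.3941, 0.3941, 0.3124, 0.2793, 0.0823.
ρ = 0.5717; 0.5717 < 1: convergent.

yes, ρ = 0.5717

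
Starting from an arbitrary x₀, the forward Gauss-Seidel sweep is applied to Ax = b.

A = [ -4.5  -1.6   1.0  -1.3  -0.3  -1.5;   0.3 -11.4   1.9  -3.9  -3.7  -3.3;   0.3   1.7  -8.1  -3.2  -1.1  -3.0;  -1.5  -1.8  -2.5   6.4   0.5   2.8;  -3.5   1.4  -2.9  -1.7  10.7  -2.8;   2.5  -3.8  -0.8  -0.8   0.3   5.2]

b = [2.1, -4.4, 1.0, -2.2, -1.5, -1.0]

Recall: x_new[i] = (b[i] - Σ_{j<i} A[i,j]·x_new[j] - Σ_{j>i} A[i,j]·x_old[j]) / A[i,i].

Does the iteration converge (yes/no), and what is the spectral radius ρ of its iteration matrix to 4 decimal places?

yes, ρ = 0.7282

Split A = D + L + U, D = diag(-4.5, -11.4, -8.1, 6.4, 10.7, 5.2).
T_GS = -(D+L)⁻¹U: row 0 first, T[0,4] = -(-0.3)/(-4.5) = -0.0667; later rows by forward substitution.
  T[0,:] = [+0.0000, -0.3556, +0.2222, -0.2889, -0.0667, -0.3333]
  T[1,:] = [+0.0000, -0.0094, +0.1725, -0.3497, -0.3263, -0.2982]
  T[2,:] = [+0.0000, -0.0151, +0.0444, -0.4792, -0.2068, -0.4453]
  T[3,:] = [+0.0000, -0.0919, +0.1180, -0.3532, -0.2663, -0.7735]
  T[4,:] = [+0.0000, -0.1338, +0.0809, -0.2347, -0.0775, -0.0519]
  T[5,:] = [+0.0000, +0.1554, +0.0395, -0.2312, -0.2747, -0.2422]
moduli |λ_i(T)| = 0.7282, 0.1774, 0.1509, 0.1086, 0.1086, 0.0000.
spectral radius ρ = 0.7282; 0.7282 < 1, so it converges for any x₀.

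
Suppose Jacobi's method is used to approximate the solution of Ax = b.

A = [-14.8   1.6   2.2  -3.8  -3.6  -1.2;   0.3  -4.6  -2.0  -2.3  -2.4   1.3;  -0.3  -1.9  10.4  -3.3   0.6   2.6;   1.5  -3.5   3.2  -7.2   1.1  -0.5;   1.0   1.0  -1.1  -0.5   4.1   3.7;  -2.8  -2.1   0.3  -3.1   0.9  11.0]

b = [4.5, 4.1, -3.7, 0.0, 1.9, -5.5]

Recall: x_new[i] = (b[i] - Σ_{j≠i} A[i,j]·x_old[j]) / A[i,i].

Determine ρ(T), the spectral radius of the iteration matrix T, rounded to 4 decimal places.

Diagonal D = diag(-14.8, -4.6, 10.4, -7.2, 4.1, 11); L, U strict lower/upper.
T_J = -D⁻¹(L+U): T[3,0] = -(1.5)/(-7.2) = +0.2083; T[3,3] = 0.
  T[0,:] = [+0.0000, +0.1081, +0.1486, -0.2568, -0.2432, -0.0811]
  T[1,:] = [+0.0652, +0.0000, -0.4348, -0.5000, -0.5217, +0.2826]
  T[2,:] = [+0.0288, +0.1827, +0.0000, +0.3173, -0.0577, -0.2500]
  T[3,:] = [+0.2083, -0.4861, +0.4444, +0.0000, +0.1528, -0.0694]
  T[4,:] = [-0.2439, -0.2439, +0.2683, +0.1220, +0.0000, -0.9024]
  T[5,:] = [+0.2545, +0.1909, -0.0273, +0.2818, -0.0818, +0.0000]
moduli |λ_i(T)| = 0.8458, 0.5545, 0.5545, 0.2414, 0.2414, 0.1759.
spectral radius ρ = 0.8458; 0.8458 < 1: convergent.

0.8458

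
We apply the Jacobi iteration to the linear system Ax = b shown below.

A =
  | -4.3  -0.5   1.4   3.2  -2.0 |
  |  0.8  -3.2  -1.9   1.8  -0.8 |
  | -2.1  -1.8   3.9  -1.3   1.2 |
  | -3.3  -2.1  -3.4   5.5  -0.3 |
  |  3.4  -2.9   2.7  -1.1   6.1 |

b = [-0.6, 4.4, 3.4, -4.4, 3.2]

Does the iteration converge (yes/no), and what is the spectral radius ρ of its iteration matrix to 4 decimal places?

no, ρ = 1.2569

Write A = D+L+U with D = diag(-4.3, -3.2, 3.9, 5.5, 6.1).
Jacobi T = -D⁻¹(L+U): T[3,0] = -(-3.3)/(5.5) = +0.6000; T[3,3] = 0.
  T[0,:] = [+0.0000 -0.1163 +0.3256 +0.7442 -0.4651]
  T[1,:] = [+0.2500 +0.0000 -0.5938 +0.5625 -0.2500]
  T[2,:] = [+0.5385 +0.4615 +0.0000 +0.3333 -0.3077]
  T[3,:] = [+0.6000 +0.3818 +0.6182 +0.0000 +0.0545]
  T[4,:] = [-0.5574 +0.4754 -0.4426 +0.1803 +0.0000]
|roots of det(T-λI)|: 1.2569, 0.8418, 0.6123, 0.6123, 0.2545.
ρ = 1.2569; 1.2569 > 1, so it fails to converge.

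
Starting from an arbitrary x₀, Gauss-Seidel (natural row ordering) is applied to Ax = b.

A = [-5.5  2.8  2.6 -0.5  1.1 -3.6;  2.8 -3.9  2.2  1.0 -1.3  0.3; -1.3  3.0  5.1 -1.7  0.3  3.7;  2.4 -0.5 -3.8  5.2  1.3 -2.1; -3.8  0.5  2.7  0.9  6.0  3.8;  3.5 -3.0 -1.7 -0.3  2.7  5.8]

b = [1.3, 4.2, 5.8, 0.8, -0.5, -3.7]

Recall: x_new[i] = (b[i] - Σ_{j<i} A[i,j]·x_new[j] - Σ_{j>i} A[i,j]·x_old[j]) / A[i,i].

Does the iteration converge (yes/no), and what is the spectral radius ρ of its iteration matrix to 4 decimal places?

A = D + L + U where D = diag(-5.5, -3.9, 5.1, 5.2, 6, 5.8).
T_GS = -(D+L)⁻¹U: row 0 first, T[0,3] = -(-0.5)/(-5.5) = -0.0909; later rows by forward substitution.
  T[0,:] = [+0.0000, +0.5091, +0.4727, -0.0909, +0.2000, -0.6545]
  T[1,:] = [+0.0000, +0.3655, +0.9035, +0.1911, -0.1897, -0.3930]
  T[2,:] = [+0.0000, -0.0852, -0.4110, +0.1977, +0.1038, -0.6612]
  T[3,:] = [+0.0000, -0.2621, -0.4316, +0.2048, -0.2847, +0.1850]
  T[4,:] = [+0.0000, +0.3696, +0.4738, -0.1932, +0.1385, -0.7454]
  T[5,:] = [+0.0000, -0.3288, -0.1813, +0.3122, -0.2676, +0.3545]
eigenvalue magnitudes: 1.1545, 0.5163, 0.5163, 0.1889, 0.1573, 0.0000.
ρ(T) = max|λ| = 1.1545; 1.1545 > 1, so it fails to converge.

no, ρ = 1.1545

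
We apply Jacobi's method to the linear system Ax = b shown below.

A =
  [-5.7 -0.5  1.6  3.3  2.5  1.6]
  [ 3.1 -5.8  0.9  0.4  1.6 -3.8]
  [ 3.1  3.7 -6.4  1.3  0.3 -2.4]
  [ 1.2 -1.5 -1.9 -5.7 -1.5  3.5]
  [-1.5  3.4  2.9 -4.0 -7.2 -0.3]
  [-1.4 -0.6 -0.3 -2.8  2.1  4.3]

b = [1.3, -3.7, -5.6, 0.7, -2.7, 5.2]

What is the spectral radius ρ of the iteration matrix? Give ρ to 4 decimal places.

Diagonal D = diag(-5.7, -5.8, -6.4, -5.7, -7.2, 4.3); L, U strict lower/upper.
Jacobi T = -D⁻¹(L+U): T[4,3] = -(-4)/(-7.2) = -0.5556; T[4,4] = 0.
  T[0,:] = [+0.0000 -0.0877 +0.2807 +0.5789 +0.4386 +0.2807]
  T[1,:] = [+0.5345 +0.0000 +0.1552 +0.0690 +0.2759 -0.6552]
  T[2,:] = [+0.4844 +0.5781 +0.0000 +0.2031 +0.0469 -0.3750]
  T[3,:] = [+0.2105 -0.2632 -0.3333 +0.0000 -0.2632 +0.6140]
  T[4,:] = [-0.2083 +0.4722 +0.4028 -0.5556 +0.0000 -0.0417]
  T[5,:] = [+0.3256 +0.1395 +0.0698 +0.6512 -0.4884 +0.0000]
eigenvalue magnitudes: 1.1613, 0.8344, 0.8344, 0.6573, 0.5778, 0.3615.
spectral radius ρ = 1.1613; 1.1613 > 1, so it fails to converge.

1.1613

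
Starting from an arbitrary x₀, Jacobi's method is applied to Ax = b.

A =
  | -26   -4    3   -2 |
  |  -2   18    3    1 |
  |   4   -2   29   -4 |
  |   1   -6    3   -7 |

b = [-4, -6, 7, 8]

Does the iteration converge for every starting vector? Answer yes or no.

yes

A = D + L + U where D = diag(-26, 18, 29, -7).
Jacobi T = -D⁻¹(L+U): T[0,2] = -(3)/(-26) = +0.1154; T[0,0] = 0.
  T[0,:] = [+0.0000  -0.1538  +0.1154  -0.0769]
  T[1,:] = [+0.1111  +0.0000  -0.1667  -0.0556]
  T[2,:] = [-0.1379  +0.0690  +0.0000  +0.1379]
  T[3,:] = [+0.1429  -0.8571  +0.4286  +0.0000]
eigenvalue magnitudes: 0.3771, 0.2749, 0.2749, 0.0465.
spectral radius ρ = 0.3771; 0.3771 < 1: convergent.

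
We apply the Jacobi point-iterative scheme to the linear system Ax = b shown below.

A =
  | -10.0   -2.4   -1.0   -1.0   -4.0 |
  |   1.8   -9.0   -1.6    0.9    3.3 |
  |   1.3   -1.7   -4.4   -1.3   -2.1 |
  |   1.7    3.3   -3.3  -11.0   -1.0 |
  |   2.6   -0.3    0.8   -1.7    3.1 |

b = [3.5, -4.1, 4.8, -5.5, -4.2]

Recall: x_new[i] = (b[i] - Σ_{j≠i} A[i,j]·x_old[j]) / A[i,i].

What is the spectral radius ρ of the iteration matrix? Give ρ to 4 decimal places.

Split A = D + L + U, D = diag(-10, -9, -4.4, -11, 3.1).
T_J = -D⁻¹(L+U): T[2,3] = -(-1.3)/(-4.4) = -0.2955; T[2,2] = 0.
  T[0,:] = [+0.0000 -0.2400 -0.1000 -0.1000 -0.4000]
  T[1,:] = [+0.2000 +0.0000 -0.1778 +0.1000 +0.3667]
  T[2,:] = [+0.2955 -0.3864 +0.0000 -0.2955 -0.4773]
  T[3,:] = [+0.1545 +0.3000 -0.3000 +0.0000 -0.0909]
  T[4,:] = [-0.8387 +0.0968 -0.2581 +0.5484 +0.0000]
eigenvalue magnitudes: 0.9106, 0.4738, 0.4738, 0.0913, 0.0913.
ρ = 0.9106; 0.9106 < 1: convergent.

0.9106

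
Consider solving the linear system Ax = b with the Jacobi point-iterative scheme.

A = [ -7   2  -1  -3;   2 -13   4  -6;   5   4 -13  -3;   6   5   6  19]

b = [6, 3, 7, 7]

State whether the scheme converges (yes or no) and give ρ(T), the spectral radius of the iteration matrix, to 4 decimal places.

yes, ρ = 0.8257

A = D + L + U where D = diag(-7, -13, -13, 19).
Jacobi T = -D⁻¹(L+U): T[3,1] = -(5)/(19) = -0.2632; T[3,3] = 0.
  T[0,:] = [+0.0000  +0.2857  -0.1429  -0.4286]
  T[1,:] = [+0.1538  +0.0000  +0.3077  -0.4615]
  T[2,:] = [+0.3846  +0.3077  +0.0000  -0.2308]
  T[3,:] = [-0.3158  -0.2632  -0.3158  +0.0000]
|λ(T)| sorted: 0.8257, 0.3606, 0.3606, 0.2337.
ρ(T) = max|λ| = 0.8257; 0.8257 < 1: convergent.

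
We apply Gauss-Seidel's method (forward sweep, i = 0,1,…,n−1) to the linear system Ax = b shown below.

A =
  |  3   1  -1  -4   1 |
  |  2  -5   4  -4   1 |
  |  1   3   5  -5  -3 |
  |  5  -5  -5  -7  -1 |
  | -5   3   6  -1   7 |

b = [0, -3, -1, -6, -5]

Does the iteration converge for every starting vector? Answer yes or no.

no

A = D + L + U where D = diag(3, -5, 5, -7, 7).
Gauss-Seidel: T = -(D+L)⁻¹U, row 0 first, T[0,3] = -(-4)/(3) = +1.3333; later rows by forward substitution.
  T[0,:] = [+0.0000 -0.3333 +0.3333 +1.3333 -0.3333]
  T[1,:] = [+0.0000 -0.1333 +0.9333 -0.2667 +0.0667]
  T[2,:] = [+0.0000 +0.1467 -0.6267 +0.8933 +0.6267]
  T[3,:] = [+0.0000 -0.2476 +0.0190 +0.5048 -0.8762]
  T[4,:] = [+0.0000 -0.3420 +0.3780 +0.3731 -0.9290]
|roots of det(T-λI)|: 1.5567, 0.6287, 0.6287, 0.0442, 0.0000.
ρ(T) = max|λ| = 1.5567; 1.5567 > 1 ⇒ diverges.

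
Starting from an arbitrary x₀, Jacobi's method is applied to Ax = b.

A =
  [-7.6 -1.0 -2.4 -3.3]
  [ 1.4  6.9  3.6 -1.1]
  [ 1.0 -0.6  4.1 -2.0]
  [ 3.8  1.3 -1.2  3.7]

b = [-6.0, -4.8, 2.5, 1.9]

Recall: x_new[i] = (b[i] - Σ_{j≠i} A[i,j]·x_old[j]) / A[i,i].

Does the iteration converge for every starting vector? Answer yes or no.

yes

Split A = D + L + U, D = diag(-7.6, 6.9, 4.1, 3.7).
Jacobi T = -D⁻¹(L+U): T[2,1] = -(-0.6)/(4.1) = +0.1463; T[2,2] = 0.
  T[0,:] = [+0.0000, -0.1316, -0.3158, -0.4342]
  T[1,:] = [-0.2029, +0.0000, -0.5217, +0.1594]
  T[2,:] = [-0.2439, +0.1463, +0.0000, +0.4878]
  T[3,:] = [-1.0270, -0.3514, +0.3243, +0.0000]
|λ(T)| sorted: 0.9429, 0.4790, 0.4790, 0.0998.
ρ(T) = max|λ| = 0.9429; 0.9429 < 1 ⇒ converges.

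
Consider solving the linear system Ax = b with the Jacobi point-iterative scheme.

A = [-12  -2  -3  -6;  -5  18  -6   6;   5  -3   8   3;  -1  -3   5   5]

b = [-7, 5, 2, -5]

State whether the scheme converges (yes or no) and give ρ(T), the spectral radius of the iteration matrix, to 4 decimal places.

Let D = diag(-12, 18, 8, 5); L, U the strict triangles.
T_J = -D⁻¹(L+U): T[3,1] = -(-3)/(5) = +0.6000; T[3,3] = 0.
  T[0,:] = [+0.0000, -0.1667, -0.2500, -0.5000]
  T[1,:] = [+0.2778, +0.0000, +0.3333, -0.3333]
  T[2,:] = [-0.6250, +0.3750, +0.0000, -0.3750]
  T[3,:] = [+0.2000, +0.6000, -1.0000, +0.0000]
|eigenvalues of T|: 0.9475, 0.6389, 0.6250, 0.6250.
ρ(T) = max|λ| = 0.9475; 0.9475 < 1: convergent.

yes, ρ = 0.9475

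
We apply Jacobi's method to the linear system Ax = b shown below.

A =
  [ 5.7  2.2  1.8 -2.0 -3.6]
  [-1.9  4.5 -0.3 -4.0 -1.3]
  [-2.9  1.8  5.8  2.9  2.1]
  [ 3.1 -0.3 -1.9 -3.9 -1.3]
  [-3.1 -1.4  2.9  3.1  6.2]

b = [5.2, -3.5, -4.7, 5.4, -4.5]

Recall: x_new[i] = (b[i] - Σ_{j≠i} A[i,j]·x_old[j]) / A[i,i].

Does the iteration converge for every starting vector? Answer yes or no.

A = D + L + U where D = diag(5.7, 4.5, 5.8, -3.9, 6.2).
Jacobi: T = -D⁻¹(L+U), T[3,0] = -(3.1)/(-3.9) = +0.7949; T[3,3] = 0.
  T[0,:] = [+0.0000 -0.3860 -0.3158 +0.3509 +0.6316]
  T[1,:] = [+0.4222 +0.0000 +0.0667 +0.8889 +0.2889]
  T[2,:] = [+0.5000 -0.3103 +0.0000 -0.5000 -0.3621]
  T[3,:] = [+0.7949 -0.0769 -0.4872 +0.0000 -0.3333]
  T[4,:] = [+0.5000 +0.2258 -0.4677 -0.5000 +0.0000]
|roots of det(T-λI)|: 1.3254, 0.8253, 0.6755, 0.6755, 0.3170.
ρ(T) = max|λ| = 1.3254; 1.3254 > 1: divergent.

no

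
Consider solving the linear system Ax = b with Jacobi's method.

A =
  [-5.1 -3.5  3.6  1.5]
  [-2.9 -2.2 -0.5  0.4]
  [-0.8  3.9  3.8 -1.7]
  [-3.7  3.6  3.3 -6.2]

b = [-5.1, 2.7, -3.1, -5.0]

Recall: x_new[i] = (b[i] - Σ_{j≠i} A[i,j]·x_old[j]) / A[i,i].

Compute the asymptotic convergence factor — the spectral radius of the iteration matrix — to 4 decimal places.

Let D = diag(-5.1, -2.2, 3.8, -6.2); L, U the strict triangles.
T_J = -D⁻¹(L+U): T[3,0] = -(-3.7)/(-6.2) = -0.5968; T[3,3] = 0.
  T[0,:] = [+0.0000, -0.6863, +0.7059, +0.2941]
  T[1,:] = [-1.3182, +0.0000, -0.2273, +0.1818]
  T[2,:] = [+0.2105, -1.0263, +0.0000, +0.4474]
  T[3,:] = [-0.5968, +0.5806, +0.5323, +0.0000]
moduli |λ_i(T)| = 1.3167, 0.8071, 0.8071, 0.2393.
ρ(T) = max|λ| = 1.3167; 1.3167 > 1 ⇒ diverges.

1.3167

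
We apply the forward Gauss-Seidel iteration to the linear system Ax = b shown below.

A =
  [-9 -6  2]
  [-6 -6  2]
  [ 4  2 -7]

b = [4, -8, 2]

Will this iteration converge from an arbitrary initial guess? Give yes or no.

Diagonal D = diag(-9, -6, -7); L, U strict lower/upper.
T_GS = -(D+L)⁻¹U: row 0 first, T[0,1] = -(-6)/(-9) = -0.6667; later rows by forward substitution.
  T[0,:] = [+0.0000, -0.6667, +0.2222]
  T[1,:] = [+0.0000, +0.6667, +0.1111]
  T[2,:] = [+0.0000, -0.1905, +0.1587]
moduli |λ_i(T)| = 0.6209, 0.2045, 0.0000.
spectral radius ρ = 0.6209; 0.6209 < 1, so it converges for any x₀.

yes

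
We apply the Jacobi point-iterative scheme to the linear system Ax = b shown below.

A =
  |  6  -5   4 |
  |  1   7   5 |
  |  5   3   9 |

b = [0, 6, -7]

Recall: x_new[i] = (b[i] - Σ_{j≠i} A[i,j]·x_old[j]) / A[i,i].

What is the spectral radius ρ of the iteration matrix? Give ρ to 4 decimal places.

Let D = diag(6, 7, 9); L, U the strict triangles.
T_J = -D⁻¹(L+U): T[1,2] = -(5)/(7) = -0.7143; T[1,1] = 0.
  T[0,:] = [+0.0000 +0.8333 -0.6667]
  T[1,:] = [-0.1429 +0.0000 -0.7143]
  T[2,:] = [-0.5556 -0.3333 +0.0000]
|eigenvalues of T|: 0.9053, 0.5746, 0.5746.
ρ(T) = max|λ| = 0.9053; 0.9053 < 1 ⇒ converges.

0.9053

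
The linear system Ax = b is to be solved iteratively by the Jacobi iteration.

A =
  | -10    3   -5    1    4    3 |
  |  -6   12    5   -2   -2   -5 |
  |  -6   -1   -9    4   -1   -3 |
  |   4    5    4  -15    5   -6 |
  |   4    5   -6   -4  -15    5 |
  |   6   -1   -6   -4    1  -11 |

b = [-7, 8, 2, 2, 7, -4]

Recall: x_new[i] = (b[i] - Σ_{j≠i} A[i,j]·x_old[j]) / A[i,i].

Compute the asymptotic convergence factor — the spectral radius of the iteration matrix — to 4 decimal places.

A = D + L + U where D = diag(-10, 12, -9, -15, -15, -11).
T_J = -D⁻¹(L+U): T[5,3] = -(-4)/(-11) = -0.3636; T[5,5] = 0.
  T[0,:] = [+0.0000 +0.3000 -0.5000 +0.1000 +0.4000 +0.3000]
  T[1,:] = [+0.5000 +0.0000 -0.4167 +0.1667 +0.1667 +0.4167]
  T[2,:] = [-0.6667 -0.1111 +0.0000 +0.4444 -0.1111 -0.3333]
  T[3,:] = [+0.2667 +0.3333 +0.2667 +0.0000 +0.3333 -0.4000]
  T[4,:] = [+0.2667 +0.3333 -0.4000 -0.2667 +0.0000 +0.3333]
  T[5,:] = [+0.5455 -0.0909 -0.5455 -0.3636 +0.0909 +0.0000]
eigenvalue magnitudes: 1.2475, 0.7749, 0.5379, 0.4042, 0.4042, 0.3771.
spectral radius ρ = 1.2475; 1.2475 > 1, so it fails to converge.

1.2475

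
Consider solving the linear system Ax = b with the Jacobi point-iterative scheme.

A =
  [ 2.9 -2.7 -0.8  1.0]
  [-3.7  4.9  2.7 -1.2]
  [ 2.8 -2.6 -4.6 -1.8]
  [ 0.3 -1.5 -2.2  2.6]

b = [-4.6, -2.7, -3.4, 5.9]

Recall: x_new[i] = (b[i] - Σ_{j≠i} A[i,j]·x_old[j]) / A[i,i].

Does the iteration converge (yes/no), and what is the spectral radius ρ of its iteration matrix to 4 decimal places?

no, ρ = 1.3550

Split A = D + L + U, D = diag(2.9, 4.9, -4.6, 2.6).
Jacobi: T = -D⁻¹(L+U), T[2,1] = -(-2.6)/(-4.6) = -0.5652; T[2,2] = 0.
  T[0,:] = [+0.0000  +0.9310  +0.2759  -0.3448]
  T[1,:] = [+0.7551  +0.0000  -0.5510  +0.2449]
  T[2,:] = [+0.6087  -0.5652  +0.0000  -0.3913]
  T[3,:] = [-0.1154  +0.5769  +0.8462  +0.0000]
|λ(T)| sorted: 1.3550, 0.8591, 0.6145, 0.6145.
spectral radius ρ = 1.3550; 1.3550 > 1: divergent.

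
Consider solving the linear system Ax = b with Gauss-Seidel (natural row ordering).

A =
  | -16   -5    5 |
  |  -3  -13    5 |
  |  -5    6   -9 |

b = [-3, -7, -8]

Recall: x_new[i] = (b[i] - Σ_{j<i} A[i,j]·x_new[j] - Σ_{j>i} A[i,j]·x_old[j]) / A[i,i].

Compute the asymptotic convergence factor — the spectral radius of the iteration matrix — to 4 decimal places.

Split A = D + L + U, D = diag(-16, -13, -9).
T_GS = -(D+L)⁻¹U: row 0 first, T[0,2] = -(5)/(-16) = +0.3125; later rows by forward substitution.
  T[0,:] = [+0.0000 -0.3125 +0.3125]
  T[1,:] = [+0.0000 +0.0721 +0.3125]
  T[2,:] = [+0.0000 +0.2217 +0.0347]
moduli |λ_i(T)| = 0.3173, 0.2105, 0.0000.
spectral radius ρ = 0.3173; 0.3173 < 1: convergent.

0.3173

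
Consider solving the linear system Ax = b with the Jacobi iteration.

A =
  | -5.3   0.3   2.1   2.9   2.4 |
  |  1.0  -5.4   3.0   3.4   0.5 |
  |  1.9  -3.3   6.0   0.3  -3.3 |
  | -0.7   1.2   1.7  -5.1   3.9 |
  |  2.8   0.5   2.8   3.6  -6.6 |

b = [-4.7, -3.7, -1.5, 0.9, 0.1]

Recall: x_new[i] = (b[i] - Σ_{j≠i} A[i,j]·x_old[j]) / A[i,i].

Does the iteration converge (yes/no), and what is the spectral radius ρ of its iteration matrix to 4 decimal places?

no, ρ = 1.2130

A = D + L + U where D = diag(-5.3, -5.4, 6, -5.1, -6.6).
Jacobi T = -D⁻¹(L+U): T[0,3] = -(2.9)/(-5.3) = +0.5472; T[0,0] = 0.
  T[0,:] = [+0.0000, +0.0566, +0.3962, +0.5472, +0.4528]
  T[1,:] = [+0.1852, +0.0000, +0.5556, +0.6296, +0.0926]
  T[2,:] = [-0.3167, +0.5500, +0.0000, -0.0500, +0.5500]
  T[3,:] = [-0.1373, +0.2353, +0.3333, +0.0000, +0.7647]
  T[4,:] = [+0.4242, +0.0758, +0.4242, +0.5455, +0.0000]
eigenvalue magnitudes: 1.2130, 0.6816, 0.3472, 0.3366, 0.1524.
ρ = 1.2130; 1.2130 > 1: divergent.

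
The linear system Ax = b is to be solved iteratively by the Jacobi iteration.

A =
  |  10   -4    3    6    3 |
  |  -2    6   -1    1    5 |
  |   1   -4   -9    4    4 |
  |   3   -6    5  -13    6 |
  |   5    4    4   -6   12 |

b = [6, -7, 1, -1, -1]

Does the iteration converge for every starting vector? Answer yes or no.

A = D + L + U where D = diag(10, 6, -9, -13, 12).
Jacobi T = -D⁻¹(L+U): T[2,4] = -(4)/(-9) = +0.4444; T[2,2] = 0.
  T[0,:] = [+0.0000 +0.4000 -0.3000 -0.6000 -0.3000]
  T[1,:] = [+0.3333 +0.0000 +0.1667 -0.1667 -0.8333]
  T[2,:] = [+0.1111 -0.4444 +0.0000 +0.4444 +0.4444]
  T[3,:] = [+0.2308 -0.4615 +0.3846 +0.0000 +0.4615]
  T[4,:] = [-0.4167 -0.3333 -0.3333 +0.5000 +0.0000]
moduli |λ_i(T)| = 1.1225, 0.4746, 0.4746, 0.4381, 0.4381.
ρ(T) = max|λ| = 1.1225; 1.1225 > 1, so it fails to converge.

no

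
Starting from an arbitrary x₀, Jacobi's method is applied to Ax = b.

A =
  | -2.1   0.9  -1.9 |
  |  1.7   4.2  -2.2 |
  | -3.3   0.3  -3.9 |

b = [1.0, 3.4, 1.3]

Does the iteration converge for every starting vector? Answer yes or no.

A = D + L + U where D = diag(-2.1, 4.2, -3.9).
T_J = -D⁻¹(L+U): T[1,0] = -(1.7)/(4.2) = -0.4048; T[1,1] = 0.
  T[0,:] = [+0.0000  +0.4286  -0.9048]
  T[1,:] = [-0.4048  +0.0000  +0.5238]
  T[2,:] = [-0.8462  +0.0769  +0.0000]
|roots of det(T-λI)|: 0.9011, 0.6036, 0.2974.
spectral radius ρ = 0.9011; 0.9011 < 1: convergent.

yes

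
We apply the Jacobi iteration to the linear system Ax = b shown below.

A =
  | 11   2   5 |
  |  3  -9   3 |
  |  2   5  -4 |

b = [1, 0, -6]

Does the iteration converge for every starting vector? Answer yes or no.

yes

Write A = D+L+U with D = diag(11, -9, -4).
Jacobi: T = -D⁻¹(L+U), T[1,0] = -(3)/(-9) = +0.3333; T[1,1] = 0.
  T[0,:] = [+0.0000, -0.1818, -0.4545]
  T[1,:] = [+0.3333, +0.0000, +0.3333]
  T[2,:] = [+0.5000, +1.2500, +0.0000]
|eigenvalues of T|: 0.6743, 0.5708, 0.5708.
spectral radius ρ = 0.6743; 0.6743 < 1, so it converges for any x₀.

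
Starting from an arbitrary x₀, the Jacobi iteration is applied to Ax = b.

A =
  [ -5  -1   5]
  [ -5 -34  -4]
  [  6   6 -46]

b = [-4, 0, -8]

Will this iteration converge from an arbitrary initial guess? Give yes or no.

yes

A = D + L + U where D = diag(-5, -34, -46).
T_J = -D⁻¹(L+U): T[2,1] = -(6)/(-46) = +0.1304; T[2,2] = 0.
  T[0,:] = [+0.0000, -0.2000, +1.0000]
  T[1,:] = [-0.1471, +0.0000, -0.1176]
  T[2,:] = [+0.1304, +0.1304, +0.0000]
moduli |λ_i(T)| = 0.4269, 0.3019, 0.1250.
spectral radius ρ = 0.4269; 0.4269 < 1: convergent.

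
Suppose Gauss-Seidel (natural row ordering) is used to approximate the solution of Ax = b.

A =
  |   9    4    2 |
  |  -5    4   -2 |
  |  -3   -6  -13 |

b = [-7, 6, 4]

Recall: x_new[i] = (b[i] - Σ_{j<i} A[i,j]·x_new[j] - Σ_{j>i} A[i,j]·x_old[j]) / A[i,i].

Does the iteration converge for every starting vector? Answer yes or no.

yes

Diagonal D = diag(9, 4, -13); L, U strict lower/upper.
T_GS = -(D+L)⁻¹U: row 0 first, T[0,2] = -(2)/(9) = -0.2222; later rows by forward substitution.
  T[0,:] = [+0.0000, -0.4444, -0.2222]
  T[1,:] = [+0.0000, -0.5556, +0.2222]
  T[2,:] = [+0.0000, +0.3590, -0.0513]
moduli |λ_i(T)| = 0.6820, 0.0752, 0.0000.
ρ(T) = max|λ| = 0.6820; 0.6820 < 1, so it converges for any x₀.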